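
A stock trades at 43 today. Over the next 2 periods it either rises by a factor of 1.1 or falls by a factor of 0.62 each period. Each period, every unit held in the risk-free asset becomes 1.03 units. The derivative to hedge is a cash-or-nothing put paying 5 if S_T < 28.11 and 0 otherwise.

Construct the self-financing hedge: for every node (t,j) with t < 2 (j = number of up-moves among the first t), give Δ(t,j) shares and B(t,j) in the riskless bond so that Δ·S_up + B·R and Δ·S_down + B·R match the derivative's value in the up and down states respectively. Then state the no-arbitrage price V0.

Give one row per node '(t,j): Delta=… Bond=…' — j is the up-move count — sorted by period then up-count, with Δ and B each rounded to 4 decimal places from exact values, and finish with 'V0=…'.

Risk-neutral probability p* = (R−d)/(u−d) = (1.03−0.62)/(1.1−0.62) = 0.8542.
Payoff layer (t=2): V(2,0)=5.0000, V(2,1)=0.0000, V(2,2)=0.0000
(1,0): S=26.6600. Δ = (V_up−V_dn)/(S_up−S_dn) = (0.0000−5.0000)/(29.3260−16.5292) = -0.3907. V = [p*·0.0000 + (1−p*)·5.0000]/1.03 = 0.7079. B = V − Δ·S = 11.1246.
(1,1): S=47.3000. Δ = (V_up−V_dn)/(S_up−S_dn) = (0.0000−0.0000)/(52.0300−29.3260) = 0.0000. V = [p*·0.0000 + (1−p*)·0.0000]/1.03 = 0.0000. B = V − Δ·S = 0.0000.
(0,0): S=43.0000. Δ = (V_up−V_dn)/(S_up−S_dn) = (0.0000−0.7079)/(47.3000−26.6600) = -0.0343. V = [p*·0.0000 + (1−p*)·0.7079]/1.03 = 0.1002. B = V − Δ·S = 1.5751.
Self-financing check: at every node Δ·S+B equals the discounted successor values.

(0,0): Delta=-0.0343 Bond=1.5751
(1,0): Delta=-0.3907 Bond=11.1246
(1,1): Delta=0.0000 Bond=0.0000
V0=0.1002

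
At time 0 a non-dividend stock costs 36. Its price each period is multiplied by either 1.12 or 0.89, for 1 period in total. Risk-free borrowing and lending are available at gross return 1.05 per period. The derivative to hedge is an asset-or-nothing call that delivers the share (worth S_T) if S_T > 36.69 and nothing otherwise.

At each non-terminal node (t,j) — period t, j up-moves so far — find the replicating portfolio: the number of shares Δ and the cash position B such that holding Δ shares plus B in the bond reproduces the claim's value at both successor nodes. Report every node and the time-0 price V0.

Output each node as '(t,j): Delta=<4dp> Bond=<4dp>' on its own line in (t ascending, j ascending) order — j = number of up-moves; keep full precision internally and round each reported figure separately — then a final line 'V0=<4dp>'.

No-arbitrage ⇒ martingale measure with p* = (R−d)/(u−d) = 0.6957.
Terminal payoffs: V(1,0)=0.0000, V(1,1)=40.3200
Node (0,0) S=36.0000: V=(p*·40.3200+(1−p*)·0.0000)/1.05=26.7130; Δ=(40.3200−0.0000)/(40.3200−32.0400)=4.8696; B=V−Δ·S=-148.5913
Each (Δ,B) replicates both successor values, so the strategy is self-financing and V0 is arbitrage-free.

(0,0): Delta=4.8696 Bond=-148.5913
V0=26.7130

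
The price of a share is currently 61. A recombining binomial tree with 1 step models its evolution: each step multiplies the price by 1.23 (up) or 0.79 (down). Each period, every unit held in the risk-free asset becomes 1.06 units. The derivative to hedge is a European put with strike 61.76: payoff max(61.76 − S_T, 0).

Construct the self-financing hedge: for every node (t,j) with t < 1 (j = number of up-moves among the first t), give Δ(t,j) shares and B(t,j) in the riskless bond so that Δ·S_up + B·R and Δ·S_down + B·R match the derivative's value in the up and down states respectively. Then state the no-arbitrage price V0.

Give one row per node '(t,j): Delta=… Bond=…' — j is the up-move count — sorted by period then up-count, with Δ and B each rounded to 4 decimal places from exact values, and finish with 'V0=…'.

Under the risk-neutral measure, an up-move has probability p* = (R−d)/(u−d) = 0.6136 and values discount at R = 1.06.
Payoff layer (t=1): V(1,0)=13.5700, V(1,1)=0.0000
Node (0,0) S=61.0000: V=(p*·0.0000+(1−p*)·13.5700)/1.06=4.9462; Δ=(0.0000−13.5700)/(75.0300−48.1900)=-0.5056; B=V−Δ·S=35.7871
Self-financing check: at every node Δ·S+B equals the discounted successor values.

(0,0): Delta=-0.5056 Bond=35.7871
V0=4.9462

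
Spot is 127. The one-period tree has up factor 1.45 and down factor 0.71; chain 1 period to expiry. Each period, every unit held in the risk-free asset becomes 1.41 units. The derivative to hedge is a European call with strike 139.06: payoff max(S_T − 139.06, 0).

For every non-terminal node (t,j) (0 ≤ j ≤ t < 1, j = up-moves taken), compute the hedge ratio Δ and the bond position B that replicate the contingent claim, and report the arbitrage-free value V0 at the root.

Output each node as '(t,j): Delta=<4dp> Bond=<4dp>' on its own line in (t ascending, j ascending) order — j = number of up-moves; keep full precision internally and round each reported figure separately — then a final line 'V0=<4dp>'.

The replicating-portfolio and risk-neutral prices coincide; use p* = (1.41−0.71)/(1.45−0.71) = 0.9459 for the latter.
Payoff layer (t=1): V(1,0)=0.0000, V(1,1)=45.0900
Node (0,0) S=127.0000: V=(p*·45.0900+(1−p*)·0.0000)/1.41=30.2501; Δ=(45.0900−0.0000)/(184.1500−90.1700)=0.4798; B=V−Δ·S=-30.6823
Root portfolio cost Δ·127+B reproduces V0=30.2501.

(0,0): Delta=0.4798 Bond=-30.6823
V0=30.2501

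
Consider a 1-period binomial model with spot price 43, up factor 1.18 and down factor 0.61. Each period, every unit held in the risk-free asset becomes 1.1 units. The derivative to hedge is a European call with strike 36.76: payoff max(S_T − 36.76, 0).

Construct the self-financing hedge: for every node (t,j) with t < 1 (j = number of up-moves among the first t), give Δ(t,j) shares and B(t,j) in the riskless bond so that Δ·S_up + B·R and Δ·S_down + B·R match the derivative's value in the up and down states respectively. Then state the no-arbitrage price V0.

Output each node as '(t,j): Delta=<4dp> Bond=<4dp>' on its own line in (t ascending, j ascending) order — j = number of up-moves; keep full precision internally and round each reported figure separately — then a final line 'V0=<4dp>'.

(0,0): Delta=0.5704 Bond=-13.6010
V0=10.9254

No-arbitrage ⇒ martingale measure with p* = (R−d)/(u−d) = 0.8596.
Payoff layer (t=1): V(1,0)=0.0000, V(1,1)=13.9800
Node (0,0) S=43.0000: V=(p*·13.9800+(1−p*)·0.0000)/1.1=10.9254; Δ=(13.9800−0.0000)/(50.7400−26.2300)=0.5704; B=V−Δ·S=-13.6010
Self-financing check: at every node Δ·S+B equals the discounted successor values.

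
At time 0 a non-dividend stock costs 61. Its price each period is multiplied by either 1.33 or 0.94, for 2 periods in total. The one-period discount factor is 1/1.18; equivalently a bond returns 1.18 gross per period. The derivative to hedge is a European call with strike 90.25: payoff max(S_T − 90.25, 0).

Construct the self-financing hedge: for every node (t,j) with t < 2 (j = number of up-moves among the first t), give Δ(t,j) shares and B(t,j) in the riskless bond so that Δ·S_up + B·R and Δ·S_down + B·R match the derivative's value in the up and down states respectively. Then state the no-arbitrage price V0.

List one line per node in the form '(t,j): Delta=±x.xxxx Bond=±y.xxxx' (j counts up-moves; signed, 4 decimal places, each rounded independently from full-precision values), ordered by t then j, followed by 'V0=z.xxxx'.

Under the risk-neutral measure, an up-move has probability p* = (R−d)/(u−d) = 0.6154 and values discount at R = 1.18.
Terminal values V(2,·): V(2,0)=0.0000, V(2,1)=0.0000, V(2,2)=17.6529
Node (1,0) S=57.3400: V=(p*·0.0000+(1−p*)·0.0000)/1.18=0.0000; Δ=(0.0000−0.0000)/(76.2622−53.8996)=0.0000; B=V−Δ·S=0.0000
Node (1,1) S=81.1300: V=(p*·17.6529+(1−p*)·0.0000)/1.18=9.2062; Δ=(17.6529−0.0000)/(107.9029−76.2622)=0.5579; B=V−Δ·S=-36.0576
Node (0,0) S=61.0000: V=(p*·9.2062+(1−p*)·0.0000)/1.18=4.8012; Δ=(9.2062−0.0000)/(81.1300−57.3400)=0.3870; B=V−Δ·S=-18.8045
Root portfolio cost Δ·61+B reproduces V0=4.8012.

(0,0): Delta=0.3870 Bond=-18.8045
(1,0): Delta=0.0000 Bond=0.0000
(1,1): Delta=0.5579 Bond=-36.0576
V0=4.8012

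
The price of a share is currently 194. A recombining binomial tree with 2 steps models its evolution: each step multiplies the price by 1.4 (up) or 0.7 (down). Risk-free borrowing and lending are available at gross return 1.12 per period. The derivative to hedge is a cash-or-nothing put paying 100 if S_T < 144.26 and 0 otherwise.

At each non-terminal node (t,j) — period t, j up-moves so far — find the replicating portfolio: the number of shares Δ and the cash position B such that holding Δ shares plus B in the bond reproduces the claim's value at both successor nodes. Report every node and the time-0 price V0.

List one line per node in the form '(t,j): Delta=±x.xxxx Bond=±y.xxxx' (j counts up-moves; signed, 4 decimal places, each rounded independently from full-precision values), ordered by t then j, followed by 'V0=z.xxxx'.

(0,0): Delta=-0.2630 Bond=63.7755
(1,0): Delta=-1.0520 Bond=178.5714
(1,1): Delta=0.0000 Bond=0.0000
V0=12.7551

Since d<R<u, set p* = (R−d)/(u−d) = 0.6000; price each node as the discounted p*-expectation of its children.
Terminal values V(2,·): V(2,0)=100.0000, V(2,1)=0.0000, V(2,2)=0.0000
(1,0): S=135.8000. Δ = (V_up−V_dn)/(S_up−S_dn) = (0.0000−100.0000)/(190.1200−95.0600) = -1.0520. V = [p*·0.0000 + (1−p*)·100.0000]/1.12 = 35.7143. B = V − Δ·S = 178.5714.
(1,1): S=271.6000. Δ = (V_up−V_dn)/(S_up−S_dn) = (0.0000−0.0000)/(380.2400−190.1200) = 0.0000. V = [p*·0.0000 + (1−p*)·0.0000]/1.12 = 0.0000. B = V − Δ·S = 0.0000.
(0,0): S=194.0000. Δ = (V_up−V_dn)/(S_up−S_dn) = (0.0000−35.7143)/(271.6000−135.8000) = -0.2630. V = [p*·0.0000 + (1−p*)·35.7143]/1.12 = 12.7551. B = V − Δ·S = 63.7755.
Check: Δ(0,0)·S0 + B(0,0) = 12.7551 = V0.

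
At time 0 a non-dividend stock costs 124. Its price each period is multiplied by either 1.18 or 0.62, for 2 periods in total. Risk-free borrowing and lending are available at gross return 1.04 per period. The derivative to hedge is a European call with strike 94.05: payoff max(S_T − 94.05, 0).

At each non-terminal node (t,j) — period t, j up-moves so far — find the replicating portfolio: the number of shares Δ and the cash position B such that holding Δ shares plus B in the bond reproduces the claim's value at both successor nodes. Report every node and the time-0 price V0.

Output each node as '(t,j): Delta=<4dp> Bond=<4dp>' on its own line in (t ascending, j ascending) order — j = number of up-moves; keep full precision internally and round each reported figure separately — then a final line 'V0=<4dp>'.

(0,0): Delta=0.8164 Bond=-60.3480
(1,0): Delta=0.0000 Bond=0.0000
(1,1): Delta=0.9593 Bond=-83.6825
V0=40.8809

Risk-neutral probability p* = (R−d)/(u−d) = (1.04−0.62)/(1.18−0.62) = 0.7500.
Terminal payoffs: V(2,0)=0.0000, V(2,1)=0.0000, V(2,2)=78.6076
(1,0): S=76.8800. Δ = (V_up−V_dn)/(S_up−S_dn) = (0.0000−0.0000)/(90.7184−47.6656) = 0.0000. V = [p*·0.0000 + (1−p*)·0.0000]/1.04 = 0.0000. B = V − Δ·S = 0.0000.
(1,1): S=146.3200. Δ = (V_up−V_dn)/(S_up−S_dn) = (78.6076−0.0000)/(172.6576−90.7184) = 0.9593. V = [p*·78.6076 + (1−p*)·0.0000]/1.04 = 56.6882. B = V − Δ·S = -83.6825.
(0,0): S=124.0000. Δ = (V_up−V_dn)/(S_up−S_dn) = (56.6882−0.0000)/(146.3200−76.8800) = 0.8164. V = [p*·56.6882 + (1−p*)·0.0000]/1.04 = 40.8809. B = V − Δ·S = -60.3480.
The time-0 hedge costs 40.8809, which is the no-arbitrage price.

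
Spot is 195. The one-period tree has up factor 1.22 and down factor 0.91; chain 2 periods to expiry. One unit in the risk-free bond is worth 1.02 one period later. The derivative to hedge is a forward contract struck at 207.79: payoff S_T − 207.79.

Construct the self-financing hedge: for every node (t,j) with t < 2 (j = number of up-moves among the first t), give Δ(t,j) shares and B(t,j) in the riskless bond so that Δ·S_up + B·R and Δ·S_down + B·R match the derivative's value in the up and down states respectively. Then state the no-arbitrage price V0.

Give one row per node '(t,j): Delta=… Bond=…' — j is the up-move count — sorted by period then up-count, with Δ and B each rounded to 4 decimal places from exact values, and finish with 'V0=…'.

No-arbitrage ⇒ martingale measure with p* = (R−d)/(u−d) = 0.3548.
At expiry t=2: V(2,0)=-46.3105, V(2,1)=8.6990, V(2,2)=82.4480
(1,0): S=177.4500. Δ = (V_up−V_dn)/(S_up−S_dn) = (8.6990−-46.3105)/(216.4890−161.4795) = 1.0000. V = [p*·8.6990 + (1−p*)·-46.3105]/1.02 = -26.2657. B = V − Δ·S = -203.7157.
(1,1): S=237.9000. Δ = (V_up−V_dn)/(S_up−S_dn) = (82.4480−8.6990)/(290.2380−216.4890) = 1.0000. V = [p*·82.4480 + (1−p*)·8.6990]/1.02 = 34.1843. B = V − Δ·S = -203.7157.
(0,0): S=195.0000. Δ = (V_up−V_dn)/(S_up−S_dn) = (34.1843−-26.2657)/(237.9000−177.4500) = 1.0000. V = [p*·34.1843 + (1−p*)·-26.2657]/1.02 = -4.7213. B = V − Δ·S = -199.7213.
Self-financing check: at every node Δ·S+B equals the discounted successor values.

(0,0): Delta=1.0000 Bond=-199.7213
(1,0): Delta=1.0000 Bond=-203.7157
(1,1): Delta=1.0000 Bond=-203.7157
V0=-4.7213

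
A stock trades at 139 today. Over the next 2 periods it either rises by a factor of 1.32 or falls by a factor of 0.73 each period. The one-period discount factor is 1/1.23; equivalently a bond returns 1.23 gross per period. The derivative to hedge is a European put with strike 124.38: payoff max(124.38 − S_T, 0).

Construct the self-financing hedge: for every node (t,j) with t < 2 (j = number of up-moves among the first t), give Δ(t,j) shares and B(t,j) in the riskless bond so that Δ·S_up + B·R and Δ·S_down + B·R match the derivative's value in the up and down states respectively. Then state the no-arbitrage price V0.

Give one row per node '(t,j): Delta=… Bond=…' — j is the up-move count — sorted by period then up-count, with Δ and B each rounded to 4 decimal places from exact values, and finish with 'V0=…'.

(0,0): Delta=-0.0761 Bond=11.3483
(1,0): Delta=-0.8403 Bond=91.5049
(1,1): Delta=0.0000 Bond=0.0000
V0=0.7737

Since d<R<u, set p* = (R−d)/(u−d) = 0.8475; price each node as the discounted p*-expectation of its children.
Terminal payoffs: V(2,0)=50.3069, V(2,1)=0.0000, V(2,2)=0.0000
(1,0): S=101.4700. Δ = (V_up−V_dn)/(S_up−S_dn) = (0.0000−50.3069)/(133.9404−74.0731) = -0.8403. V = [p*·0.0000 + (1−p*)·50.3069]/1.23 = 6.2390. B = V − Δ·S = 91.5049.
(1,1): S=183.4800. Δ = (V_up−V_dn)/(S_up−S_dn) = (0.0000−0.0000)/(242.1936−133.9404) = 0.0000. V = [p*·0.0000 + (1−p*)·0.0000]/1.23 = 0.0000. B = V − Δ·S = 0.0000.
(0,0): S=139.0000. Δ = (V_up−V_dn)/(S_up−S_dn) = (0.0000−6.2390)/(183.4800−101.4700) = -0.0761. V = [p*·0.0000 + (1−p*)·6.2390]/1.23 = 0.7737. B = V − Δ·S = 11.3483.
The time-0 hedge costs 0.7737, which is the no-arbitrage price.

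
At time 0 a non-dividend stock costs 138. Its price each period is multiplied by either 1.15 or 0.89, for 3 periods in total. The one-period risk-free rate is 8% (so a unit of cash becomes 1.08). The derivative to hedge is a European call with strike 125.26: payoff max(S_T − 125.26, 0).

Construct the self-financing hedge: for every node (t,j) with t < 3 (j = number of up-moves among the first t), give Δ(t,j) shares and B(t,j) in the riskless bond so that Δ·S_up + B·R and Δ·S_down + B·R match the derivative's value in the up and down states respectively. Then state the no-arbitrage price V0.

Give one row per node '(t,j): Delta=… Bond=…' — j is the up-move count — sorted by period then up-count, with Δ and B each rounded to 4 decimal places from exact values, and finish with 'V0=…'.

The replicating-portfolio and risk-neutral prices coincide; use p* = (1.08−0.89)/(1.15−0.89) = 0.7308 for the latter.
At expiry t=3: V(3,0)=0.0000, V(3,1)=0.4463, V(3,2)=37.1694, V(3,3)=84.6207
(2,0): S=109.3098. Δ = (V_up−V_dn)/(S_up−S_dn) = (0.4463−0.0000)/(125.7063−97.2857) = 0.0157. V = [p*·0.4463 + (1−p*)·0.0000]/1.08 = 0.3020. B = V − Δ·S = -1.4145.
(2,1): S=141.2430. Δ = (V_up−V_dn)/(S_up−S_dn) = (37.1694−0.4463)/(162.4294−125.7063) = 1.0000. V = [p*·37.1694 + (1−p*)·0.4463]/1.08 = 25.2615. B = V − Δ·S = -115.9815.
(2,2): S=182.5050. Δ = (V_up−V_dn)/(S_up−S_dn) = (84.6207−37.1694)/(209.8807−162.4294) = 1.0000. V = [p*·84.6207 + (1−p*)·37.1694]/1.08 = 66.5235. B = V − Δ·S = -115.9815.
(1,0): S=122.8200. Δ = (V_up−V_dn)/(S_up−S_dn) = (25.2615−0.3020)/(141.2430−109.3098) = 0.7816. V = [p*·25.2615 + (1−p*)·0.3020]/1.08 = 17.1682. B = V − Δ·S = -78.8301.
(1,1): S=158.7000. Δ = (V_up−V_dn)/(S_up−S_dn) = (66.5235−25.2615)/(182.5050−141.2430) = 1.0000. V = [p*·66.5235 + (1−p*)·25.2615]/1.08 = 51.3097. B = V − Δ·S = -107.3903.
(0,0): S=138.0000. Δ = (V_up−V_dn)/(S_up−S_dn) = (51.3097−17.1682)/(158.7000−122.8200) = 0.9515. V = [p*·51.3097 + (1−p*)·17.1682]/1.08 = 38.9979. B = V − Δ·S = -92.3157.
Each (Δ,B) replicates both successor values, so the strategy is self-financing and V0 is arbitrage-free.

(0,0): Delta=0.9515 Bond=-92.3157
(1,0): Delta=0.7816 Bond=-78.8301
(1,1): Delta=1.0000 Bond=-107.3903
(2,0): Delta=0.0157 Bond=-1.4145
(2,1): Delta=1.0000 Bond=-115.9815
(2,2): Delta=1.0000 Bond=-115.9815
V0=38.9979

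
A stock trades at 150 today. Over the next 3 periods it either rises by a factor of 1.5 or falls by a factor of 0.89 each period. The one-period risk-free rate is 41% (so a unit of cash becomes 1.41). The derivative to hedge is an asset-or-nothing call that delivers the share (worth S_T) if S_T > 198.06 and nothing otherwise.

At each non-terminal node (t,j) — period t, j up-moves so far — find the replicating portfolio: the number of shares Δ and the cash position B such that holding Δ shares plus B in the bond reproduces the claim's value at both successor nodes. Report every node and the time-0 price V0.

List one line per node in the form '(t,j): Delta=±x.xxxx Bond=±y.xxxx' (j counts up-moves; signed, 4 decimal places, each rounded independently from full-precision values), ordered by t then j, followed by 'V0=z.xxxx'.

(0,0): Delta=1.2378 Bond=-39.3263
(1,0): Delta=2.2300 Bond=-187.9140
(1,1): Delta=1.1359 Bond=-32.5236
(2,0): Delta=0.0000 Bond=0.0000
(2,1): Delta=2.4590 Bond=-310.8171
(2,2): Delta=1.0000 Bond=0.0000
V0=146.3395

Risk-neutral probability p* = (R−d)/(u−d) = (1.41−0.89)/(1.5−0.89) = 0.8525.
Terminal payoffs: V(3,0)=0.0000, V(3,1)=0.0000, V(3,2)=300.3750, V(3,3)=506.2500
Node (2,0) S=118.8150: V=(p*·0.0000+(1−p*)·0.0000)/1.41=0.0000; Δ=(0.0000−0.0000)/(178.2225−105.7454)=0.0000; B=V−Δ·S=0.0000
Node (2,1) S=200.2500: V=(p*·300.3750+(1−p*)·0.0000)/1.41=181.6010; Δ=(300.3750−0.0000)/(300.3750−178.2225)=2.4590; B=V−Δ·S=-310.8171
Node (2,2) S=337.5000: V=(p*·506.2500+(1−p*)·300.3750)/1.41=337.5000; Δ=(506.2500−300.3750)/(506.2500−300.3750)=1.0000; B=V−Δ·S=0.0000
Node (1,0) S=133.5000: V=(p*·181.6010+(1−p*)·0.0000)/1.41=109.7925; Δ=(181.6010−0.0000)/(200.2500−118.8150)=2.2300; B=V−Δ·S=-187.9140
Node (1,1) S=225.0000: V=(p*·337.5000+(1−p*)·181.6010)/1.41=223.0486; Δ=(337.5000−181.6010)/(337.5000−200.2500)=1.1359; B=V−Δ·S=-32.5236
Node (0,0) S=150.0000: V=(p*·223.0486+(1−p*)·109.7925)/1.41=146.3395; Δ=(223.0486−109.7925)/(225.0000−133.5000)=1.2378; B=V−Δ·S=-39.3263
Self-financing check: at every node Δ·S+B equals the discounted successor values.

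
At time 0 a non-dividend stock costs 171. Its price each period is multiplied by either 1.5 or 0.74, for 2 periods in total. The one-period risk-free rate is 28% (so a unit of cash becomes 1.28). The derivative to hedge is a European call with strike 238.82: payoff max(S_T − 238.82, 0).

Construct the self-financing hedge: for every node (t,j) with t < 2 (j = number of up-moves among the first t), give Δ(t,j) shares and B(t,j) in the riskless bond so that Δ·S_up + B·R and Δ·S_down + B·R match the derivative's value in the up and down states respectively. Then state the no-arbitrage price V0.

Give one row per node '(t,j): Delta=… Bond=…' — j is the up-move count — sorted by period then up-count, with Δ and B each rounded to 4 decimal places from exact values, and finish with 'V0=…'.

(0,0): Delta=0.6233 Bond=-61.6202
(1,0): Delta=0.0000 Bond=0.0000
(1,1): Delta=0.7486 Bond=-111.0076
V0=44.9661

No-arbitrage ⇒ martingale measure with p* = (R−d)/(u−d) = 0.7105.
Terminal payoffs: V(2,0)=0.0000, V(2,1)=0.0000, V(2,2)=145.9300
  t=1,j=0: stock 126.5400 → up 189.8100 (V=0.0000), down 93.6396 (V=0.0000). Price 0.0000; hedge Δ=0.0000, bond B=0.0000.
  t=1,j=1: stock 256.5000 → up 384.7500 (V=145.9300), down 189.8100 (V=0.0000). Price 81.0056; hedge Δ=0.7486, bond B=-111.0076.
  t=0,j=0: stock 171.0000 → up 256.5000 (V=81.0056), down 126.5400 (V=0.0000). Price 44.9661; hedge Δ=0.6233, bond B=-61.6202.
Each (Δ,B) replicates both successor values, so the strategy is self-financing and V0 is arbitrage-free.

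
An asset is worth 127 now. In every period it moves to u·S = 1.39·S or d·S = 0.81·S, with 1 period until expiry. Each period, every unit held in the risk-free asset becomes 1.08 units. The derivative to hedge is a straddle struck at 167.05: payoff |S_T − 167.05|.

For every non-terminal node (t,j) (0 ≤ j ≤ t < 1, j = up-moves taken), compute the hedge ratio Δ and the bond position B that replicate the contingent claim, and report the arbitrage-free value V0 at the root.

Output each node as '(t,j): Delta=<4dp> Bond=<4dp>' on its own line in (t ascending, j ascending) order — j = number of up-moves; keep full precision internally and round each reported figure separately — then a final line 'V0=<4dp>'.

Since d<R<u, set p* = (R−d)/(u−d) = 0.4655; price each node as the discounted p*-expectation of its children.
Terminal values V(1,·): V(1,0)=64.1800, V(1,1)=9.4800
  t=0,j=0: stock 127.0000 → up 176.5300 (V=9.4800), down 102.8700 (V=64.1800). Price 35.8483; hedge Δ=-0.7426, bond B=130.1587.
Self-financing check: at every node Δ·S+B equals the discounted successor values.

(0,0): Delta=-0.7426 Bond=130.1587
V0=35.8483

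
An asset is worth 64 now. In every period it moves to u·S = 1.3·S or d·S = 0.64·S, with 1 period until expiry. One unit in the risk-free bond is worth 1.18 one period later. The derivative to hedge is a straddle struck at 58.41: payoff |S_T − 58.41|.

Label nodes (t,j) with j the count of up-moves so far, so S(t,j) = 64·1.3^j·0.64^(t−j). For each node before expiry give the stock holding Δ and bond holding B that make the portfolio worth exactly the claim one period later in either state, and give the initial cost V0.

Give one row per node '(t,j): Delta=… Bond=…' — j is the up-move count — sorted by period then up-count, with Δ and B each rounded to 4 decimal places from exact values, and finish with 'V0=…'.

(0,0): Delta=0.1738 Bond=8.7563
V0=19.8775

No-arbitrage ⇒ martingale measure with p* = (R−d)/(u−d) = 0.8182.
Terminal values V(1,·): V(1,0)=17.4500, V(1,1)=24.7900
Node (0,0) S=64.0000: V=(p*·24.7900+(1−p*)·17.4500)/1.18=19.8775; Δ=(24.7900−17.4500)/(83.2000−40.9600)=0.1738; B=V−Δ·S=8.7563
Check: Δ(0,0)·S0 + B(0,0) = 19.8775 = V0.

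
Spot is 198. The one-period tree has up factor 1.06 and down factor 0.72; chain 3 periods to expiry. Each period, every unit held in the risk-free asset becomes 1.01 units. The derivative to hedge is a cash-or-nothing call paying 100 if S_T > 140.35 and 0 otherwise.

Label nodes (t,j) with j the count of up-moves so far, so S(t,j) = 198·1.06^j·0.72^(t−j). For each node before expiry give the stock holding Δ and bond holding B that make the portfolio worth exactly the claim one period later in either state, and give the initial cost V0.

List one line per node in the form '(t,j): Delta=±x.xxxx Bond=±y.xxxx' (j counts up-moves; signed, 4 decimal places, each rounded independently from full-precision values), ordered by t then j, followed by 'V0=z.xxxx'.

Risk-neutral probability p* = (R−d)/(u−d) = (1.01−0.72)/(1.06−0.72) = 0.8529.
Terminal values V(3,·): V(3,0)=0.0000, V(3,1)=0.0000, V(3,2)=100.0000, V(3,3)=100.0000
  t=2,j=0: stock 102.6432 → up 108.8018 (V=0.0000), down 73.9031 (V=0.0000). Price 0.0000; hedge Δ=0.0000, bond B=0.0000.
  t=2,j=1: stock 151.1136 → up 160.1804 (V=100.0000), down 108.8018 (V=0.0000). Price 84.4496; hedge Δ=1.9463, bond B=-209.6680.
  t=2,j=2: stock 222.4728 → up 235.8212 (V=100.0000), down 160.1804 (V=100.0000). Price 99.0099; hedge Δ=0.0000, bond B=99.0099.
  t=1,j=0: stock 142.5600 → up 151.1136 (V=84.4496), down 102.6432 (V=0.0000). Price 71.3174; hedge Δ=1.7423, bond B=-177.0639.
  t=1,j=1: stock 209.8800 → up 222.4728 (V=99.0099), down 151.1136 (V=84.4496). Price 95.9096; hedge Δ=0.2040, bond B=53.0852.
  t=0,j=0: stock 198.0000 → up 209.8800 (V=95.9096), down 142.5600 (V=71.3174). Price 91.3793; hedge Δ=0.3653, bond B=19.0493.
The time-0 hedge costs 91.3793, which is the no-arbitrage price.

(0,0): Delta=0.3653 Bond=19.0493
(1,0): Delta=1.7423 Bond=-177.0639
(1,1): Delta=0.2040 Bond=53.0852
(2,0): Delta=0.0000 Bond=0.0000
(2,1): Delta=1.9463 Bond=-209.6680
(2,2): Delta=0.0000 Bond=99.0099
V0=91.3793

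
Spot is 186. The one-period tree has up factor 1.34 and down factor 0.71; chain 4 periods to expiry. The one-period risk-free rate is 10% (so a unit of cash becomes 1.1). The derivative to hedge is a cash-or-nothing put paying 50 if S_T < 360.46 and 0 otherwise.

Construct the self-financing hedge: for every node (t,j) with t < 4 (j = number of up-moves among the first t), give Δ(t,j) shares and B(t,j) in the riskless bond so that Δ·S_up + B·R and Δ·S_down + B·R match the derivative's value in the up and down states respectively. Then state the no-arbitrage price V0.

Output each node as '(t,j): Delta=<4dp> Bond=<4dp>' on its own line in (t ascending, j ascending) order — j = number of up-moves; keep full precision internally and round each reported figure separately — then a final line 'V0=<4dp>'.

(0,0): Delta=-0.0761 Bond=43.2811
(1,0): Delta=0.0000 Bond=37.5657
(1,1): Delta=-0.1008 Bond=53.7897
(2,0): Delta=0.0000 Bond=41.3223
(2,1): Delta=0.0000 Bond=41.3223
(2,2): Delta=-0.1337 Bond=70.1511
(3,0): Delta=0.0000 Bond=45.4545
(3,1): Delta=0.0000 Bond=45.4545
(3,2): Delta=0.0000 Bond=45.4545
(3,3): Delta=-0.1773 Bond=96.6811
V0=29.1354

No-arbitrage ⇒ martingale measure with p* = (R−d)/(u−d) = 0.6190.
Terminal values V(4,·): V(4,0)=50.0000, V(4,1)=50.0000, V(4,2)=50.0000, V(4,3)=50.0000, V(4,4)=0.0000
Node (3,0) S=66.5714: V=(p*·50.0000+(1−p*)·50.0000)/1.1=45.4545; Δ=(50.0000−50.0000)/(89.2057−47.2657)=0.0000; B=V−Δ·S=45.4545
Node (3,1) S=125.6419: V=(p*·50.0000+(1−p*)·50.0000)/1.1=45.4545; Δ=(50.0000−50.0000)/(168.3601−89.2057)=0.0000; B=V−Δ·S=45.4545
Node (3,2) S=237.1269: V=(p*·50.0000+(1−p*)·50.0000)/1.1=45.4545; Δ=(50.0000−50.0000)/(317.7501−168.3601)=0.0000; B=V−Δ·S=45.4545
Node (3,3) S=447.5353: V=(p*·0.0000+(1−p*)·50.0000)/1.1=17.3160; Δ=(0.0000−50.0000)/(599.6974−317.7501)=-0.1773; B=V−Δ·S=96.6811
Node (2,0) S=93.7626: V=(p*·45.4545+(1−p*)·45.4545)/1.1=41.3223; Δ=(45.4545−45.4545)/(125.6419−66.5714)=0.0000; B=V−Δ·S=41.3223
Node (2,1) S=176.9604: V=(p*·45.4545+(1−p*)·45.4545)/1.1=41.3223; Δ=(45.4545−45.4545)/(237.1269−125.6419)=0.0000; B=V−Δ·S=41.3223
Node (2,2) S=333.9816: V=(p*·17.3160+(1−p*)·45.4545)/1.1=25.4868; Δ=(17.3160−45.4545)/(447.5353−237.1269)=-0.1337; B=V−Δ·S=70.1511
Node (1,0) S=132.0600: V=(p*·41.3223+(1−p*)·41.3223)/1.1=37.5657; Δ=(41.3223−41.3223)/(176.9604−93.7626)=0.0000; B=V−Δ·S=37.5657
Node (1,1) S=249.2400: V=(p*·25.4868+(1−p*)·41.3223)/1.1=28.6540; Δ=(25.4868−41.3223)/(333.9816−176.9604)=-0.1008; B=V−Δ·S=53.7897
Node (0,0) S=186.0000: V=(p*·28.6540+(1−p*)·37.5657)/1.1=29.1354; Δ=(28.6540−37.5657)/(249.2400−132.0600)=-0.0761; B=V−Δ·S=43.2811
Each (Δ,B) replicates both successor values, so the strategy is self-financing and V0 is arbitrage-free.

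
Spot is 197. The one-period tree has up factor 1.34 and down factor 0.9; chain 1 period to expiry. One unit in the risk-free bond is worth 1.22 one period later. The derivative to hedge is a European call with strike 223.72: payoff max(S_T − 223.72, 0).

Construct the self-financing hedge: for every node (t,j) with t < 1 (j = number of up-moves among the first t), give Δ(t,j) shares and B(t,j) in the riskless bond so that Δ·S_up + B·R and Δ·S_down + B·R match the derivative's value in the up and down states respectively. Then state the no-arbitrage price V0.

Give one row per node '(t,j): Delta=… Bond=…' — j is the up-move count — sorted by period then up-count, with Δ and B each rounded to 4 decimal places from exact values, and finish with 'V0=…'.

Risk-neutral probability p* = (R−d)/(u−d) = (1.22−0.9)/(1.34−0.9) = 0.7273.
At expiry t=1: V(1,0)=0.0000, V(1,1)=40.2600
  t=0,j=0: stock 197.0000 → up 263.9800 (V=40.2600), down 177.3000 (V=0.0000). Price 24.0000; hedge Δ=0.4645, bond B=-67.5000.
Check: Δ(0,0)·S0 + B(0,0) = 24.0000 = V0.

(0,0): Delta=0.4645 Bond=-67.5000
V0=24.0000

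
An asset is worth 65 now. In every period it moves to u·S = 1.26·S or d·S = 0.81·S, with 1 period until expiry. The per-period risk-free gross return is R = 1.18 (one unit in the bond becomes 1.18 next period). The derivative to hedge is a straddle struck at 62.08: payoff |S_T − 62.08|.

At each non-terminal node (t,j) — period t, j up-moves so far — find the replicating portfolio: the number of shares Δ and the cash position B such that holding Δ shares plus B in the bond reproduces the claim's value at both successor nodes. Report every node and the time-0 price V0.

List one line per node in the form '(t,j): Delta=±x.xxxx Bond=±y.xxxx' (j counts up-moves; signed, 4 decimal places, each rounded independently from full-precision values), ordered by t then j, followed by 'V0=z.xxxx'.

The replicating-portfolio and risk-neutral prices coincide; use p* = (1.18−0.81)/(1.26−0.81) = 0.8222 for the latter.
Payoff layer (t=1): V(1,0)=9.4300, V(1,1)=19.8200
  t=0,j=0: stock 65.0000 → up 81.9000 (V=19.8200), down 52.6500 (V=9.4300). Price 15.2313; hedge Δ=0.3552, bond B=-7.8576.
Check: Δ(0,0)·S0 + B(0,0) = 15.2313 = V0.

(0,0): Delta=0.3552 Bond=-7.8576
V0=15.2313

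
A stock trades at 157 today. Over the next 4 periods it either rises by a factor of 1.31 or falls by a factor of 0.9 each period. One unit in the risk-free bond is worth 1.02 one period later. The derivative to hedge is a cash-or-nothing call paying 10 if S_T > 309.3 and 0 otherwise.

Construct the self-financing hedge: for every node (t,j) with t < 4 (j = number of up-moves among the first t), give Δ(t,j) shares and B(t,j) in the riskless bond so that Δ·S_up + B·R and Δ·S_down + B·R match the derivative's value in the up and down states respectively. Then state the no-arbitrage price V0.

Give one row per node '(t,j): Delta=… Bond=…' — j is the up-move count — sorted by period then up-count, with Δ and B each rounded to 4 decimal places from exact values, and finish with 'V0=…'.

Risk-neutral probability p* = (R−d)/(u−d) = (1.02−0.9)/(1.31−0.9) = 0.2927.
Payoff layer (t=4): V(4,0)=0.0000, V(4,1)=0.0000, V(4,2)=0.0000, V(4,3)=10.0000, V(4,4)=10.0000
Node (3,0) S=114.4530: V=(p*·0.0000+(1−p*)·0.0000)/1.02=0.0000; Δ=(0.0000−0.0000)/(149.9334−103.0077)=0.0000; B=V−Δ·S=0.0000
Node (3,1) S=166.5927: V=(p*·0.0000+(1−p*)·0.0000)/1.02=0.0000; Δ=(0.0000−0.0000)/(218.2364−149.9334)=0.0000; B=V−Δ·S=0.0000
Node (3,2) S=242.4849: V=(p*·10.0000+(1−p*)·0.0000)/1.02=2.8694; Δ=(10.0000−0.0000)/(317.6553−218.2364)=0.1006; B=V−Δ·S=-21.5208
Node (3,3) S=352.9503: V=(p*·10.0000+(1−p*)·10.0000)/1.02=9.8039; Δ=(10.0000−10.0000)/(462.3649−317.6553)=0.0000; B=V−Δ·S=9.8039
Node (2,0) S=127.1700: V=(p*·0.0000+(1−p*)·0.0000)/1.02=0.0000; Δ=(0.0000−0.0000)/(166.5927−114.4530)=0.0000; B=V−Δ·S=0.0000
Node (2,1) S=185.1030: V=(p*·2.8694+(1−p*)·0.0000)/1.02=0.8234; Δ=(2.8694−0.0000)/(242.4849−166.5927)=0.0378; B=V−Δ·S=-6.1753
Node (2,2) S=269.4277: V=(p*·9.8039+(1−p*)·2.8694)/1.02=4.8030; Δ=(9.8039−2.8694)/(352.9503−242.4849)=0.0628; B=V−Δ·S=-12.1104
Node (1,0) S=141.3000: V=(p*·0.8234+(1−p*)·0.0000)/1.02=0.2363; Δ=(0.8234−0.0000)/(185.1030−127.1700)=0.0142; B=V−Δ·S=-1.7720
Node (1,1) S=205.6700: V=(p*·4.8030+(1−p*)·0.8234)/1.02=1.9492; Δ=(4.8030−0.8234)/(269.4277−185.1030)=0.0472; B=V−Δ·S=-7.7572
Node (0,0) S=157.0000: V=(p*·1.9492+(1−p*)·0.2363)/1.02=0.7231; Δ=(1.9492−0.2363)/(205.6700−141.3000)=0.0266; B=V−Δ·S=-3.4547
The time-0 hedge costs 0.7231, which is the no-arbitrage price.

(0,0): Delta=0.0266 Bond=-3.4547
(1,0): Delta=0.0142 Bond=-1.7720
(1,1): Delta=0.0472 Bond=-7.7572
(2,0): Delta=0.0000 Bond=0.0000
(2,1): Delta=0.0378 Bond=-6.1753
(2,2): Delta=0.0628 Bond=-12.1104
(3,0): Delta=0.0000 Bond=0.0000
(3,1): Delta=0.0000 Bond=0.0000
(3,2): Delta=0.1006 Bond=-21.5208
(3,3): Delta=0.0000 Bond=9.8039
V0=0.7231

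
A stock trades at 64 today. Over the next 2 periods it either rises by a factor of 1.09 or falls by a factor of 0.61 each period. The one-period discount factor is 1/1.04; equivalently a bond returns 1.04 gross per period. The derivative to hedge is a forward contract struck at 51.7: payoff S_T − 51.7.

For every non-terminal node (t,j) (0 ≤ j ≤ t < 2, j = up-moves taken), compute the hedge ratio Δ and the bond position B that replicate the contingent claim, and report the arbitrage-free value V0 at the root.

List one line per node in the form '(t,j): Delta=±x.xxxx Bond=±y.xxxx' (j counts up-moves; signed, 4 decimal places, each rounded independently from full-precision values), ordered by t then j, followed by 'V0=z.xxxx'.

The replicating-portfolio and risk-neutral prices coincide; use p* = (1.04−0.61)/(1.09−0.61) = 0.8958 for the latter.
At expiry t=2: V(2,0)=-27.8856, V(2,1)=-9.1464, V(2,2)=24.3384
(1,0): S=39.0400. Δ = (V_up−V_dn)/(S_up−S_dn) = (-9.1464−-27.8856)/(42.5536−23.8144) = 1.0000. V = [p*·-9.1464 + (1−p*)·-27.8856]/1.04 = -10.6715. B = V − Δ·S = -49.7115.
(1,1): S=69.7600. Δ = (V_up−V_dn)/(S_up−S_dn) = (24.3384−-9.1464)/(76.0384−42.5536) = 1.0000. V = [p*·24.3384 + (1−p*)·-9.1464]/1.04 = 20.0485. B = V − Δ·S = -49.7115.
(0,0): S=64.0000. Δ = (V_up−V_dn)/(S_up−S_dn) = (20.0485−-10.6715)/(69.7600−39.0400) = 1.0000. V = [p*·20.0485 + (1−p*)·-10.6715]/1.04 = 16.2004. B = V − Δ·S = -47.7996.
Each (Δ,B) replicates both successor values, so the strategy is self-financing and V0 is arbitrage-free.

(0,0): Delta=1.0000 Bond=-47.7996
(1,0): Delta=1.0000 Bond=-49.7115
(1,1): Delta=1.0000 Bond=-49.7115
V0=16.2004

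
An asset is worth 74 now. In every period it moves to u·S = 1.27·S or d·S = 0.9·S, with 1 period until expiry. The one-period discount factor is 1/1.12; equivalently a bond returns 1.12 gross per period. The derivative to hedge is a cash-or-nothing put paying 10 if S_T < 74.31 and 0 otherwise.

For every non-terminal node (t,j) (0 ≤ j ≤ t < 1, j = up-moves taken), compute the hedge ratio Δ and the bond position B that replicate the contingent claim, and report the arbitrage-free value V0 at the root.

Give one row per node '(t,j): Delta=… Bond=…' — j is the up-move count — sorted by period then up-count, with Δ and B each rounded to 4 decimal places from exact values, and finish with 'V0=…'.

(0,0): Delta=-0.3652 Bond=30.6467
V0=3.6197

Under the risk-neutral measure, an up-move has probability p* = (R−d)/(u−d) = 0.5946 and values discount at R = 1.12.
Terminal payoffs: V(1,0)=10.0000, V(1,1)=0.0000
  t=0,j=0: stock 74.0000 → up 93.9800 (V=0.0000), down 66.6000 (V=10.0000). Price 3.6197; hedge Δ=-0.3652, bond B=30.6467.
The time-0 hedge costs 3.6197, which is the no-arbitrage price.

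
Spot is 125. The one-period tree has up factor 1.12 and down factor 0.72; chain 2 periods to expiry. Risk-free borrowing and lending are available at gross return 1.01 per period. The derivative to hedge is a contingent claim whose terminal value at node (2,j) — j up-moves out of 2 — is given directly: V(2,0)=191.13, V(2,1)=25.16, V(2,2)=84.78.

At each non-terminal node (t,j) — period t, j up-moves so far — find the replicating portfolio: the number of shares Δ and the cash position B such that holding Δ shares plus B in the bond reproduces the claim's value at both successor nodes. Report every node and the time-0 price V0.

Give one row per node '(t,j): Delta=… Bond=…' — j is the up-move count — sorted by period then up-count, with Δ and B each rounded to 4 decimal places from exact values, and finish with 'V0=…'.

(0,0): Delta=-0.0479 Bond=73.6720
(1,0): Delta=-4.6103 Bond=485.0257
(1,1): Delta=1.0646 Bond=-81.3426
V0=67.6887

Since d<R<u, set p* = (R−d)/(u−d) = 0.7250; price each node as the discounted p*-expectation of its children.
At expiry t=2: V(2,0)=191.1300, V(2,1)=25.1600, V(2,2)=84.7800
(1,0): S=90.0000. Δ = (V_up−V_dn)/(S_up−S_dn) = (25.1600−191.1300)/(100.8000−64.8000) = -4.6103. V = [p*·25.1600 + (1−p*)·191.1300]/1.01 = 70.1007. B = V − Δ·S = 485.0257.
(1,1): S=140.0000. Δ = (V_up−V_dn)/(S_up−S_dn) = (84.7800−25.1600)/(156.8000−100.8000) = 1.0646. V = [p*·84.7800 + (1−p*)·25.1600]/1.01 = 67.7074. B = V − Δ·S = -81.3426.
(0,0): S=125.0000. Δ = (V_up−V_dn)/(S_up−S_dn) = (67.7074−70.1007)/(140.0000−90.0000) = -0.0479. V = [p*·67.7074 + (1−p*)·70.1007]/1.01 = 67.6887. B = V − Δ·S = 73.6720.
Each (Δ,B) replicates both successor values, so the strategy is self-financing and V0 is arbitrage-free.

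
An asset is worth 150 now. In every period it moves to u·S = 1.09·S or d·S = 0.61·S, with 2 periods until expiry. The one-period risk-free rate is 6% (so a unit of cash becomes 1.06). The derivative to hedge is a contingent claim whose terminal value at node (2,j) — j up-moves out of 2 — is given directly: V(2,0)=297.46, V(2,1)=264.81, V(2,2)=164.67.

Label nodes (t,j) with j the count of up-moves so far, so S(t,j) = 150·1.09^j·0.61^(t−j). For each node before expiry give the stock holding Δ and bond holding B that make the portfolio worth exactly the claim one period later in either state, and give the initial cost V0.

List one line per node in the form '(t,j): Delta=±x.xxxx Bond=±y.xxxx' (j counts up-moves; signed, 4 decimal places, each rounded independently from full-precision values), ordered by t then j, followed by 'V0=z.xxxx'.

Under the risk-neutral measure, an up-move has probability p* = (R−d)/(u−d) = 0.9375 and values discount at R = 1.06.
At expiry t=2: V(2,0)=297.4600, V(2,1)=264.8100, V(2,2)=164.6700
Node (1,0) S=91.5000: V=(p*·264.8100+(1−p*)·297.4600)/1.06=251.7459; Δ=(264.8100−297.4600)/(99.7350−55.8150)=-0.7434; B=V−Δ·S=319.7667
Node (1,1) S=163.5000: V=(p*·164.6700+(1−p*)·264.8100)/1.06=161.2535; Δ=(164.6700−264.8100)/(178.2150−99.7350)=-1.2760; B=V−Δ·S=369.8785
Node (0,0) S=150.0000: V=(p*·161.2535+(1−p*)·251.7459)/1.06=157.4616; Δ=(161.2535−251.7459)/(163.5000−91.5000)=-1.2568; B=V−Δ·S=345.9873
Self-financing check: at every node Δ·S+B equals the discounted successor values.

(0,0): Delta=-1.2568 Bond=345.9873
(1,0): Delta=-0.7434 Bond=319.7667
(1,1): Delta=-1.2760 Bond=369.8785
V0=157.4616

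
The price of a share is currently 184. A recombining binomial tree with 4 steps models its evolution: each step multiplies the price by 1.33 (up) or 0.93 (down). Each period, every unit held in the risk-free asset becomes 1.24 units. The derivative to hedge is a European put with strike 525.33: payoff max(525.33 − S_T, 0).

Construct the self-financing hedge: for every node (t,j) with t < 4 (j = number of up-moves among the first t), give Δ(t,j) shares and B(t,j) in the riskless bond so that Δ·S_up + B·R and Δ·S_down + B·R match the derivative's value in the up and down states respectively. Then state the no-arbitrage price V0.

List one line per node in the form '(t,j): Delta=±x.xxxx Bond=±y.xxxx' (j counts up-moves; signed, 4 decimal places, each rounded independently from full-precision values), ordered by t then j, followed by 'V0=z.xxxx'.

The replicating-portfolio and risk-neutral prices coincide; use p* = (1.24−0.93)/(1.33−0.93) = 0.7750 for the latter.
At expiry t=4: V(4,0)=387.6884, V(4,1)=328.4878, V(4,2)=243.8244, V(4,3)=122.7468, V(4,4)=0.0000
Node (3,0) S=148.0017: V=(p*·328.4878+(1−p*)·387.6884)/1.24=275.6515; Δ=(328.4878−387.6884)/(196.8422−137.6416)=-1.0000; B=V−Δ·S=423.6532
Node (3,1) S=211.6583: V=(p*·243.8244+(1−p*)·328.4878)/1.24=211.9949; Δ=(243.8244−328.4878)/(281.5056−196.8422)=-1.0000; B=V−Δ·S=423.6532
Node (3,2) S=302.6942: V=(p*·122.7468+(1−p*)·243.8244)/1.24=120.9591; Δ=(122.7468−243.8244)/(402.5832−281.5056)=-1.0000; B=V−Δ·S=423.6532
Node (3,3) S=432.8852: V=(p*·0.0000+(1−p*)·122.7468)/1.24=22.2726; Δ=(0.0000−122.7468)/(575.7373−402.5832)=-0.7089; B=V−Δ·S=329.1395
Node (2,0) S=159.1416: V=(p*·211.9949+(1−p*)·275.6515)/1.24=182.5142; Δ=(211.9949−275.6515)/(211.6583−148.0017)=-1.0000; B=V−Δ·S=341.6558
Node (2,1) S=227.5896: V=(p*·120.9591+(1−p*)·211.9949)/1.24=114.0662; Δ=(120.9591−211.9949)/(302.6942−211.6583)=-1.0000; B=V−Δ·S=341.6558
Node (2,2) S=325.4776: V=(p*·22.2726+(1−p*)·120.9591)/1.24=35.8686; Δ=(22.2726−120.9591)/(432.8852−302.6942)=-0.7580; B=V−Δ·S=282.5847
Node (1,0) S=171.1200: V=(p*·114.0662+(1−p*)·182.5142)/1.24=104.4089; Δ=(114.0662−182.5142)/(227.5896−159.1416)=-1.0000; B=V−Δ·S=275.5289
Node (1,1) S=244.7200: V=(p*·35.8686+(1−p*)·114.0662)/1.24=43.1154; Δ=(35.8686−114.0662)/(325.4776−227.5896)=-0.7988; B=V−Δ·S=238.6095
Node (0,0) S=184.0000: V=(p*·43.1154+(1−p*)·104.4089)/1.24=45.8923; Δ=(43.1154−104.4089)/(244.7200−171.1200)=-0.8328; B=V−Δ·S=199.1261
Self-financing check: at every node Δ·S+B equals the discounted successor values.

(0,0): Delta=-0.8328 Bond=199.1261
(1,0): Delta=-1.0000 Bond=275.5289
(1,1): Delta=-0.7988 Bond=238.6095
(2,0): Delta=-1.0000 Bond=341.6558
(2,1): Delta=-1.0000 Bond=341.6558
(2,2): Delta=-0.7580 Bond=282.5847
(3,0): Delta=-1.0000 Bond=423.6532
(3,1): Delta=-1.0000 Bond=423.6532
(3,2): Delta=-1.0000 Bond=423.6532
(3,3): Delta=-0.7089 Bond=329.1395
V0=45.8923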